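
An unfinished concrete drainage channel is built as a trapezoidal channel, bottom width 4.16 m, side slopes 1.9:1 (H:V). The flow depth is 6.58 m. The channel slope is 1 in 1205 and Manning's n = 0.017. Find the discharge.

Q = 419 m³/s

With bottom width b = 4.16 m and side slope z = 1.9: A = (b + zy)y = (4.16 + 1.9×6.58)×6.58 = 109.6 m²; P = b + 2y√(1+z²) = 4.16 + 2×6.58×2.147 = 32.42 m.
Hydraulic radius R = A/P = 109.6/32.42 = 3.382 m.
Manning's equation: Q = (1/n) A R^(2/3) S^(1/2) = (1/0.017) × 109.6 × 3.382^(2/3) × 0.0008299^(1/2) = 419 m³/s.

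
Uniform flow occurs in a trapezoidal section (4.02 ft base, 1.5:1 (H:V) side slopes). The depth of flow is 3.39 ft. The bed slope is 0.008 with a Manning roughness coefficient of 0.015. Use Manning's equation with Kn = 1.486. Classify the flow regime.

With bottom width b = 4.02 ft and side slope z = 1.5: A = (b + zy)y = (4.02 + 1.5×3.39)×3.39 = 30.87 ft²; P = b + 2y√(1+z²) = 4.02 + 2×3.39×1.803 = 16.24 ft.
Hydraulic radius R = A/P = 30.87/16.24 = 1.9 ft.
V = (1.486/n) R^(2/3) √S = (1.486/0.015) × 1.9^(2/3) × √0.008 = 13.59 ft/s. Hydraulic depth D_h = A/T = 30.87/14.19 = 2.175 ft.
Froude number Fr = V/√(g·D_h) = 13.59/√(32.2×2.175) = 1.62, which is greater than 1, so the flow is supercritical.

supercritical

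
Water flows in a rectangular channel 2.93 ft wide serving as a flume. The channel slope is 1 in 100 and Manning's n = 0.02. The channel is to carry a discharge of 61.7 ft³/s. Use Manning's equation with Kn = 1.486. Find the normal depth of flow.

Manning's equation rearranged: A R^(2/3) = nQ / (1.486·√S) = 0.02 × 61.7 / (1.486 × √0.01) = 8.304.
Try y = 2.42 ft: A R^(2/3) = 6.671 — short.
Try y = 3.52 ft: A R^(2/3) = 10.55 — over.
Try y = 2.89 ft: A R^(2/3) = 8.31 — matches.

y_n = 2.89 ft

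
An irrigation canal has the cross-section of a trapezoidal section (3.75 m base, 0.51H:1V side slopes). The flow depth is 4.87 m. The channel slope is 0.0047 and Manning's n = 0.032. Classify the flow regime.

subcritical

With bottom width b = 3.75 m and side slope z = 0.51: A = (b + zy)y = (3.75 + 0.51×4.87)×4.87 = 30.36 m²; P = b + 2y√(1+z²) = 3.75 + 2×4.87×1.123 = 14.68 m.
Hydraulic radius R = A/P = 30.36/14.68 = 2.067 m.
V = (1/n) R^(2/3) √S = (1/0.032) × 2.067^(2/3) × √0.0047 = 3.477 m/s. Hydraulic depth D_h = A/T = 30.36/8.717 = 3.482 m.
Froude number Fr = V/√(g·D_h) = 3.477/√(9.81×3.482) = 0.595, which is less than 1, so the flow is subcritical.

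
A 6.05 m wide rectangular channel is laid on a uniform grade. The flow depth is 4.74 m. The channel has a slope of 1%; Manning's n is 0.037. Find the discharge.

Flow area A = b·y = 6.05 × 4.74 = 28.68 m². Wetted perimeter P = b + 2y = 6.05 + 2×4.74 = 15.53 m.
Hydraulic radius R = A/P = 28.68/15.53 = 1.847 m.
Manning's equation: Q = (1/n) A R^(2/3) S^(1/2) = (1/0.037) × 28.68 × 1.847^(2/3) × 0.01^(1/2) = 117 m³/s.

Q = 117 m³/s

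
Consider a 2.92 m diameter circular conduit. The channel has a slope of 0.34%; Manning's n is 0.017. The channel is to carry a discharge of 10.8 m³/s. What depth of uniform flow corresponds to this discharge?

Manning's equation rearranged: A R^(2/3) = nQ / (1·√S) = 0.017 × 10.8 / (√0.0034) = 3.149.
Try y = 1.22 m: A R^(2/3) = 1.98 — too small.
Try y = 1.8 m: A R^(2/3) = 3.8 — too large.
Try y = 1.6 m: A R^(2/3) = 3.161 — ≈ 3.149.

y_n = 1.6 m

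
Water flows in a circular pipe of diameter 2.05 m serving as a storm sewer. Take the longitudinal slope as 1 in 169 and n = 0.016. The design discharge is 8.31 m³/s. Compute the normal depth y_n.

y_n = 1.41 m

Manning's equation rearranged: A R^(2/3) = nQ / (1·√S) = 0.016 × 8.31 / (√0.005917) = 1.728.
Try y = 1.72 m: A R^(2/3) = 2.156 — high.
Try y = 0.972 m: A R^(2/3) = 0.9648 — low.
Try y = 1.41 m: A R^(2/3) = 1.729 — matches.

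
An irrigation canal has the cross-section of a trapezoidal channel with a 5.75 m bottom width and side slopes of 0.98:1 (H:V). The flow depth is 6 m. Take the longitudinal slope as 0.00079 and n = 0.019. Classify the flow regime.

subcritical

With bottom width b = 5.75 m and side slope z = 0.98: A = (b + zy)y = (5.75 + 0.98×6)×6 = 69.78 m²; P = b + 2y√(1+z²) = 5.75 + 2×6×1.4 = 22.55 m.
Hydraulic radius R = A/P = 69.78/22.55 = 3.094 m.
V = (1/n) R^(2/3) √S = (1/0.019) × 3.094^(2/3) × √0.00079 = 3.141 m/s. Hydraulic depth D_h = A/T = 69.78/17.51 = 3.985 m.
Froude number Fr = V/√(g·D_h) = 3.141/√(9.81×3.985) = 0.502, which is less than 1, so the flow is subcritical.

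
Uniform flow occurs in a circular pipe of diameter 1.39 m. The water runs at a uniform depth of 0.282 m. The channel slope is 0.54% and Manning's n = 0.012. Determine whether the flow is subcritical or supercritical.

supercritical

For a circular section of diameter D = 1.39 m at depth y = 0.282 m, the central angle is θ = 2 arccos(1 − 2y/D) = 1.869 rad. Then A = (D²/8)(θ − sin θ) = 0.2205 m² and P = Dθ/2 = 1.299 m.
Hydraulic radius R = A/P = 0.2205/1.299 = 0.1698 m.
V = (1/n) R^(2/3) √S = (1/0.012) × 0.1698^(2/3) × √0.0054 = 1.878 m/s. Hydraulic depth D_h = A/T = 0.2205/1.118 = 0.1972 m.
Froude number Fr = V/√(g·D_h) = 1.878/√(9.81×0.1972) = 1.35, which is greater than 1, so the flow is supercritical.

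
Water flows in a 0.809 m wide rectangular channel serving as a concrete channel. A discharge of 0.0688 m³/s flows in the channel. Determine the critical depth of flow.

For a rectangular channel, critical depth y_c = (q²/g)^(1/3) where q = Q/b = 0.0688/0.809 = 0.08504 m²/s.
So y_c = (0.08504²/9.81)^(1/3) = 0.0903 m.

y_c = 0.0903 m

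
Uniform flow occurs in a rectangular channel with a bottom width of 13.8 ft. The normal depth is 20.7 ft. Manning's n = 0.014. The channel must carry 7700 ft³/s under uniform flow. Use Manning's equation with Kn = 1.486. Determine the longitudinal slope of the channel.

S = 0.0072

Flow area A = b·y = 13.8 × 20.7 = 285.7 ft². Wetted perimeter P = b + 2y = 13.8 + 2×20.7 = 55.2 ft.
Hydraulic radius R = A/P = 285.7/55.2 = 5.175 ft.
From Manning's equation, S = [nQ / (1.486 A R^(2/3))]² = [0.014 × 7700 / (1.486 × 285.7 × 5.175^(2/3))]² = 0.0072.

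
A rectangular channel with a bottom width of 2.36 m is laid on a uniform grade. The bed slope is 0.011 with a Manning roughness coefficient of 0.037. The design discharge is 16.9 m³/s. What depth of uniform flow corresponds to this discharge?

y_n = 2.85 m

Manning's equation rearranged: A R^(2/3) = nQ / (1·√S) = 0.037 × 16.9 / (√0.011) = 5.962.
Trying y = 2 m: A R^(2/3) = 3.869 — low.
Trying y = 3.42 m: A R^(2/3) = 7.397 — high.
Trying y = 2.85 m: A R^(2/3) = 5.962 — matches.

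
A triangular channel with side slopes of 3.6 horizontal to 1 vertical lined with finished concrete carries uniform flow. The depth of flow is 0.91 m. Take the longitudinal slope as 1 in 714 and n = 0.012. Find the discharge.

Q = 5.37 m³/s

For a triangular section with side slope z = 3.6: A = zy² = 3.6×0.91² = 2.981 m²; P = 2y√(1+z²) = 2×0.91×3.736 = 6.8 m.
Hydraulic radius R = A/P = 2.981/6.8 = 0.4384 m.
Manning's equation: Q = (1/n) A R^(2/3) S^(1/2) = (1/0.012) × 2.981 × 0.4384^(2/3) × 0.001401^(1/2) = 5.37 m³/s.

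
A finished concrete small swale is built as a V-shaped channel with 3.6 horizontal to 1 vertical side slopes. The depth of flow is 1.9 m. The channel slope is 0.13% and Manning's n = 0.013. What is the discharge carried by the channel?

For a triangular section with side slope z = 3.6: A = zy² = 3.6×1.9² = 13 m²; P = 2y√(1+z²) = 2×1.9×3.736 = 14.2 m.
Hydraulic radius R = A/P = 13/14.2 = 0.9153 m.
Manning's equation: Q = (1/n) A R^(2/3) S^(1/2) = (1/0.013) × 13 × 0.9153^(2/3) × 0.0013^(1/2) = 34 m³/s.

Q = 34 m³/s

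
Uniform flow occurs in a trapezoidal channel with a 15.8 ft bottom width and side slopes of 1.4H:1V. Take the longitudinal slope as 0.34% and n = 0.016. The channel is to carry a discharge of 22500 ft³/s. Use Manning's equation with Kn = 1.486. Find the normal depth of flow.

Manning's equation rearranged: A R^(2/3) = nQ / (1.486·√S) = 0.016 × 22500 / (1.486 × √0.0034) = 4155.
At y = 23.8 ft: A R^(2/3) = 6116 — too large.
At y = 20 ft: A R^(2/3) = 4161 — ≈ 4155.

y_n = 20 ft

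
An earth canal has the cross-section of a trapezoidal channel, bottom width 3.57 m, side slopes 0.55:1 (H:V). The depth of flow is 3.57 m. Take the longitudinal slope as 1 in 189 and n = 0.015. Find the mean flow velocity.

V = 6.87 m/s

With bottom width b = 3.57 m and side slope z = 0.55: A = (b + zy)y = (3.57 + 0.55×3.57)×3.57 = 19.75 m²; P = b + 2y√(1+z²) = 3.57 + 2×3.57×1.141 = 11.72 m.
Hydraulic radius R = A/P = 19.75/11.72 = 1.686 m.
From Manning's equation, V = (1/n) R^(2/3) S^(1/2) = (1/0.015) × 1.686^(2/3) × 0.005291^(1/2) = 6.87 m/s.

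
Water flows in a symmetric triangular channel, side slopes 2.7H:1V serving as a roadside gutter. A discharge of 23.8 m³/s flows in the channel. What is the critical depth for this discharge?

y_c = 1.74 m

At critical depth, Q² T / (g A³) = 1, i.e. A³/T = Q²/g = 23.8²/9.81 = 57.74.
At y = 1.99 m: A³/T = 113.8 — over.
At y = 1.51 m: A³/T = 28.61 — short.
At y = 1.74 m: A³/T = 58.14 — ≈ 57.74.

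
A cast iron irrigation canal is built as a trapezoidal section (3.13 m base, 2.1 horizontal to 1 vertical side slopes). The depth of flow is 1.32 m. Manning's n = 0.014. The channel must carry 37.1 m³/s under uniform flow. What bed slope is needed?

With bottom width b = 3.13 m and side slope z = 2.1: A = (b + zy)y = (3.13 + 2.1×1.32)×1.32 = 7.791 m²; P = b + 2y√(1+z²) = 3.13 + 2×1.32×2.326 = 9.27 m.
Hydraulic radius R = A/P = 7.791/9.27 = 0.8404 m.
From Manning's equation, S = [nQ / (1 A R^(2/3))]² = [0.014 × 37.1 / (1 × 7.791 × 0.8404^(2/3))]² = 0.0056.

S = 0.0056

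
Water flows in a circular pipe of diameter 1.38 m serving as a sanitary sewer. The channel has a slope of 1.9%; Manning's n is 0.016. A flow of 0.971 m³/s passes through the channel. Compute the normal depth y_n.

Manning's equation rearranged: A R^(2/3) = nQ / (1·√S) = 0.016 × 0.971 / (√0.019) = 0.1127.
At y = 0.258 m: A R^(2/3) = 0.05618 — short.
At y = 0.365 m: A R^(2/3) = 0.1127 — ≈ 0.1127.

y_n = 0.365 m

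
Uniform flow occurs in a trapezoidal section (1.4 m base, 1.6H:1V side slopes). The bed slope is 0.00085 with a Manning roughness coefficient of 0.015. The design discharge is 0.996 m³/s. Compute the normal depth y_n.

Manning's equation rearranged: A R^(2/3) = nQ / (1·√S) = 0.015 × 0.996 / (√0.00085) = 0.5124.
Try y = 0.615 m: A R^(2/3) = 0.788 — over.
Try y = 0.406 m: A R^(2/3) = 0.3594 — short.
Try y = 0.491 m: A R^(2/3) = 0.5124 — matches.

y_n = 0.491 m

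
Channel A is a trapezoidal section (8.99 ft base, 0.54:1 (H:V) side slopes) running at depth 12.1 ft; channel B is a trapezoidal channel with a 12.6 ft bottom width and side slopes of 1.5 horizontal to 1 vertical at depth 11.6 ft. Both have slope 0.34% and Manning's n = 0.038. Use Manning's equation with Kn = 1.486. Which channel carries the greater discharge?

channel B

Channel A: With bottom width b = 8.99 ft and side slope z = 0.54: A = (b + zy)y = (8.99 + 0.54×12.1)×12.1 = 187.8 ft²; P = b + 2y√(1+z²) = 8.99 + 2×12.1×1.136 = 36.49 ft. Hydraulic radius R = A/P = 187.8/36.49 = 5.147 ft. Q_A = (1.486/0.038)·187.8·5.147^(2/3)·√0.0034 = 1277 ft³/s.
Channel B: With bottom width b = 12.6 ft and side slope z = 1.5: A = (b + zy)y = (12.6 + 1.5×11.6)×11.6 = 348 ft²; P = b + 2y√(1+z²) = 12.6 + 2×11.6×1.803 = 54.42 ft. Hydraulic radius R = A/P = 348/54.42 = 6.394 ft. Q_B = (1.486/0.038)·348·6.394^(2/3)·√0.0034 = 2734 ft³/s.
Q_A = 1277 ft³/s vs Q_B = 2734 ft³/s, so channel B carries more.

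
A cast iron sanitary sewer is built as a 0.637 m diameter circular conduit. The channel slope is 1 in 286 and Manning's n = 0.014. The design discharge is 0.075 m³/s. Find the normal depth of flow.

Manning's equation rearranged: A R^(2/3) = nQ / (1·√S) = 0.014 × 0.075 / (√0.003497) = 0.01776.
Try y = 0.157 m: A R^(2/3) = 0.01247 — short.
Try y = 0.221 m: A R^(2/3) = 0.02421 — over.
Try y = 0.188 m: A R^(2/3) = 0.01776 — matches.

y_n = 0.188 m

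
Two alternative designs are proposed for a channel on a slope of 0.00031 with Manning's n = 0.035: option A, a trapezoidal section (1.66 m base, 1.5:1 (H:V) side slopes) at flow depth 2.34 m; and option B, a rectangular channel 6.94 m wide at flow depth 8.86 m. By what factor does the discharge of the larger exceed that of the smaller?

8.28

Channel A: With bottom width b = 1.66 m and side slope z = 1.5: A = (b + zy)y = (1.66 + 1.5×2.34)×2.34 = 12.1 m²; P = b + 2y√(1+z²) = 1.66 + 2×2.34×1.803 = 10.1 m. Hydraulic radius R = A/P = 12.1/10.1 = 1.198 m. Q_A = (1/0.035)·12.1·1.198^(2/3)·√0.00031 = 6.865 m³/s.
Channel B: Flow area A = b·y = 6.94 × 8.86 = 61.49 m². Wetted perimeter P = b + 2y = 6.94 + 2×8.86 = 24.66 m. Hydraulic radius R = A/P = 61.49/24.66 = 2.493 m. Q_B = (1/0.035)·61.49·2.493^(2/3)·√0.00031 = 56.88 m³/s.
The larger discharge is 56.88 m³/s and the smaller is 6.865 m³/s; the ratio is 8.28.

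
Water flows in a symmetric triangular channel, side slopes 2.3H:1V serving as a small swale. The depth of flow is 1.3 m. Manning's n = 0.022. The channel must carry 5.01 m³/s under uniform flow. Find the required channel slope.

S = 0.0016

For a triangular section with side slope z = 2.3: A = zy² = 2.3×1.3² = 3.887 m²; P = 2y√(1+z²) = 2×1.3×2.508 = 6.521 m.
Hydraulic radius R = A/P = 3.887/6.521 = 0.5961 m.
From Manning's equation, S = [nQ / (1 A R^(2/3))]² = [0.022 × 5.01 / (1 × 3.887 × 0.5961^(2/3))]² = 0.0016.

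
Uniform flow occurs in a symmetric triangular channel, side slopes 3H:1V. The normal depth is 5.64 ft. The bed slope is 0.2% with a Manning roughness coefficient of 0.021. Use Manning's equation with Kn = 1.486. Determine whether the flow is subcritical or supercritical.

subcritical

For a triangular section with side slope z = 3: A = zy² = 3×5.64² = 95.43 ft²; P = 2y√(1+z²) = 2×5.64×3.162 = 35.67 ft.
Hydraulic radius R = A/P = 95.43/35.67 = 2.675 ft.
V = (1.486/n) R^(2/3) √S = (1.486/0.021) × 2.675^(2/3) × √0.002 = 6.099 ft/s. Hydraulic depth D_h = A/T = 95.43/33.84 = 2.82 ft.
Froude number Fr = V/√(g·D_h) = 6.099/√(32.2×2.82) = 0.64, which is less than 1, so the flow is subcritical.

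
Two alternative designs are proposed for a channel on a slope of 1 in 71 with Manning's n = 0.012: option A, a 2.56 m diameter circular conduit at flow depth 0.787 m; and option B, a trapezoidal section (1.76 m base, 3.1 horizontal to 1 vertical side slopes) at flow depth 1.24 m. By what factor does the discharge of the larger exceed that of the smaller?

7.02

Channel A: For a circular section of diameter D = 2.56 m at depth y = 0.787 m, the central angle is θ = 2 arccos(1 − 2y/D) = 2.351 rad. Then A = (D²/8)(θ − sin θ) = 1.343 m² and P = Dθ/2 = 3.009 m. Hydraulic radius R = A/P = 1.343/3.009 = 0.4465 m. Q_A = (1/0.012)·1.343·0.4465^(2/3)·√0.01408 = 7.761 m³/s.
Channel B: With bottom width b = 1.76 m and side slope z = 3.1: A = (b + zy)y = (1.76 + 3.1×1.24)×1.24 = 6.949 m²; P = b + 2y√(1+z²) = 1.76 + 2×1.24×3.257 = 9.838 m. Hydraulic radius R = A/P = 6.949/9.838 = 0.7063 m. Q_B = (1/0.012)·6.949·0.7063^(2/3)·√0.01408 = 54.51 m³/s.
The larger discharge is 54.51 m³/s and the smaller is 7.761 m³/s; the ratio is 7.02.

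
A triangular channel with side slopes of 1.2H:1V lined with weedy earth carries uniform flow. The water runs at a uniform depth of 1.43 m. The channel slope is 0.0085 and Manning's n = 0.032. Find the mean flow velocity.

V = 1.93 m/s

For a triangular section with side slope z = 1.2: A = zy² = 1.2×1.43² = 2.454 m²; P = 2y√(1+z²) = 2×1.43×1.562 = 4.467 m.
Hydraulic radius R = A/P = 2.454/4.467 = 0.5493 m.
From Manning's equation, V = (1/n) R^(2/3) S^(1/2) = (1/0.032) × 0.5493^(2/3) × 0.0085^(1/2) = 1.93 m/s.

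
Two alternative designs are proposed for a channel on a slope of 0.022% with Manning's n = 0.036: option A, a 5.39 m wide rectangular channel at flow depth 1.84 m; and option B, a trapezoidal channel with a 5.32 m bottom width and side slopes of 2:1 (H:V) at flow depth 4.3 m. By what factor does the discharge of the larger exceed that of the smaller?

10.3

Channel A: Flow area A = b·y = 5.39 × 1.84 = 9.918 m². Wetted perimeter P = b + 2y = 5.39 + 2×1.84 = 9.07 m. Hydraulic radius R = A/P = 9.918/9.07 = 1.093 m. Q_A = (1/0.036)·9.918·1.093^(2/3)·√0.00022 = 4.337 m³/s.
Channel B: With bottom width b = 5.32 m and side slope z = 2: A = (b + zy)y = (5.32 + 2×4.3)×4.3 = 59.86 m²; P = b + 2y√(1+z²) = 5.32 + 2×4.3×2.236 = 24.55 m. Hydraulic radius R = A/P = 59.86/24.55 = 2.438 m. Q_B = (1/0.036)·59.86·2.438^(2/3)·√0.00022 = 44.67 m³/s.
The larger discharge is 44.67 m³/s and the smaller is 4.337 m³/s; the ratio is 10.3.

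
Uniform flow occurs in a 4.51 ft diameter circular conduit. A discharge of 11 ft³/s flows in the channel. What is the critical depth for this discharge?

At critical depth, Q² T / (g A³) = 1, i.e. A³/T = Q²/g = 11²/32.2 = 3.758.
Trying y = 0.655 ft: A³/T = 0.9275 — low.
Trying y = 1.15 ft: A³/T = 8.424 — high.
Trying y = 0.935 ft: A³/T = 3.754 — close enough.

y_c = 0.935 ft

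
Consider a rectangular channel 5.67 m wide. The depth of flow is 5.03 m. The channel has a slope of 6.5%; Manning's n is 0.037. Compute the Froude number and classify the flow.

supercritical

Flow area A = b·y = 5.67 × 5.03 = 28.52 m². Wetted perimeter P = b + 2y = 5.67 + 2×5.03 = 15.73 m.
Hydraulic radius R = A/P = 28.52/15.73 = 1.813 m.
V = (1/n) R^(2/3) √S = (1/0.037) × 1.813^(2/3) × √0.065 = 10.25 m/s. Hydraulic depth D_h = A/T = 28.52/5.67 = 5.03 m.
Froude number Fr = V/√(g·D_h) = 10.25/√(9.81×5.03) = 1.46, which is greater than 1, so the flow is supercritical.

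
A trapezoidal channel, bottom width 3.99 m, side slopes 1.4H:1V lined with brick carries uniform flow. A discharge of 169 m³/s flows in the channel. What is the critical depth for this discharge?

At critical depth, Q² T / (g A³) = 1, i.e. A³/T = Q²/g = 169²/9.81 = 2911.
Try y = 3.22 m: A³/T = 1575 — short.
Try y = 4.16 m: A³/T = 4351 — over.
Try y = 3.76 m: A³/T = 2902 — ≈ 2911.

y_c = 3.76 m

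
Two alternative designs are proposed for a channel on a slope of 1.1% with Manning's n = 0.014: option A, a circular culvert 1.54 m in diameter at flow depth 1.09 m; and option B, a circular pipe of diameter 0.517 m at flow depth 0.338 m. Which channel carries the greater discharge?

Channel A: For a circular section of diameter D = 1.54 m at depth y = 1.09 m, the central angle is θ = 2 arccos(1 − 2y/D) = 3.999 rad. Then A = (D²/8)(θ − sin θ) = 1.41 m² and P = Dθ/2 = 3.079 m. Hydraulic radius R = A/P = 1.41/3.079 = 0.4578 m. Q_A = (1/0.014)·1.41·0.4578^(2/3)·√0.011 = 6.272 m³/s.
Channel B: For a circular section of diameter D = 0.517 m at depth y = 0.338 m, the central angle is θ = 2 arccos(1 − 2y/D) = 3.767 rad. Then A = (D²/8)(θ − sin θ) = 0.1454 m² and P = Dθ/2 = 0.9737 m. Hydraulic radius R = A/P = 0.1454/0.9737 = 0.1493 m. Q_B = (1/0.014)·0.1454·0.1493^(2/3)·√0.011 = 0.3066 m³/s.
Q_A = 6.272 m³/s vs Q_B = 0.3066 m³/s, so channel A carries more.

channel A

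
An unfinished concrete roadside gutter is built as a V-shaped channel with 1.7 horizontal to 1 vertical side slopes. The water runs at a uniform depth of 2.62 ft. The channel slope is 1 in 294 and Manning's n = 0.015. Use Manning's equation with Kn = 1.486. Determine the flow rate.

For a triangular section with side slope z = 1.7: A = zy² = 1.7×2.62² = 11.67 ft²; P = 2y√(1+z²) = 2×2.62×1.972 = 10.33 ft.
Hydraulic radius R = A/P = 11.67/10.33 = 1.129 ft.
Manning's equation: Q = (1.486/n) A R^(2/3) S^(1/2) = (1.486/0.015) × 11.67 × 1.129^(2/3) × 0.003401^(1/2) = 73.1 ft³/s.

Q = 73.1 ft³/s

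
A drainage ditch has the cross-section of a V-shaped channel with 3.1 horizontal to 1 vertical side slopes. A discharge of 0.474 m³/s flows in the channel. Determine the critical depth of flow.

At critical depth, Q² T / (g A³) = 1, i.e. A³/T = Q²/g = 0.474²/9.81 = 0.0229.
Trying y = 0.39 m: A³/T = 0.04335 — over.
Trying y = 0.284 m: A³/T = 0.008877 — short.
Trying y = 0.343 m: A³/T = 0.02281 — ≈ 0.0229.

y_c = 0.343 m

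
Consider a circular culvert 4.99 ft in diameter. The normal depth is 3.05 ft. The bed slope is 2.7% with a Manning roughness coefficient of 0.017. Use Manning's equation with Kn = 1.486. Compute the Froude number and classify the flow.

supercritical

For a circular section of diameter D = 4.99 ft at depth y = 3.05 ft, the central angle is θ = 2 arccos(1 − 2y/D) = 3.59 rad. Then A = (D²/8)(θ − sin θ) = 12.52 ft² and P = Dθ/2 = 8.958 ft.
Hydraulic radius R = A/P = 12.52/8.958 = 1.398 ft.
V = (1.486/n) R^(2/3) √S = (1.486/0.017) × 1.398^(2/3) × √0.027 = 17.96 ft/s. Hydraulic depth D_h = A/T = 12.52/4.865 = 2.574 ft.
Froude number Fr = V/√(g·D_h) = 17.96/√(32.2×2.574) = 1.97, which is greater than 1, so the flow is supercritical.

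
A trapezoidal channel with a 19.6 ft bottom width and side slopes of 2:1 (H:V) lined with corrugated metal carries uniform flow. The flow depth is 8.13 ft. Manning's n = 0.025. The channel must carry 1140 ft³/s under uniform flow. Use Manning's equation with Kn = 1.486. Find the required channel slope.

S = 0.000479

With bottom width b = 19.6 ft and side slope z = 2: A = (b + zy)y = (19.6 + 2×8.13)×8.13 = 291.5 ft²; P = b + 2y√(1+z²) = 19.6 + 2×8.13×2.236 = 55.96 ft.
Hydraulic radius R = A/P = 291.5/55.96 = 5.21 ft.
From Manning's equation, S = [nQ / (1.486 A R^(2/3))]² = [0.025 × 1140 / (1.486 × 291.5 × 5.21^(2/3))]² = 0.000479.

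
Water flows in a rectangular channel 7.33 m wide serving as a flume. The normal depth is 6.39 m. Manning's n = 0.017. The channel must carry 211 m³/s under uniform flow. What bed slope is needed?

Flow area A = b·y = 7.33 × 6.39 = 46.84 m². Wetted perimeter P = b + 2y = 7.33 + 2×6.39 = 20.11 m.
Hydraulic radius R = A/P = 46.84/20.11 = 2.329 m.
From Manning's equation, S = [nQ / (1 A R^(2/3))]² = [0.017 × 211 / (1 × 46.84 × 2.329^(2/3))]² = 0.0019.

S = 0.0019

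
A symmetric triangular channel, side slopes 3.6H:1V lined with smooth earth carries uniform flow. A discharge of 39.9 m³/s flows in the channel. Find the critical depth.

At critical depth, Q² T / (g A³) = 1, i.e. A³/T = Q²/g = 39.9²/9.81 = 162.3.
Trying y = 1.59 m: A³/T = 65.85 — too small.
Trying y = 2.2 m: A³/T = 334 — too large.
Trying y = 1.9 m: A³/T = 160.5 — matches.

y_c = 1.9 m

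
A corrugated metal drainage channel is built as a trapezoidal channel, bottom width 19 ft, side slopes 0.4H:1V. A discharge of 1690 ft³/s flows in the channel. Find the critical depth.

y_c = 5.99 ft

At critical depth, Q² T / (g A³) = 1, i.e. A³/T = Q²/g = 1690²/32.2 = 88700.
Try y = 4.26 ft: A³/T = 30620 — low.
Try y = 5.99 ft: A³/T = 88480 — close enough.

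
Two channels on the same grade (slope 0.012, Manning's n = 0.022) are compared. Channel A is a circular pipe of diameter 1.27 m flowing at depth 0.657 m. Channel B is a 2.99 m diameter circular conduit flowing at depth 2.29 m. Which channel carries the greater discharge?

channel B

Channel A: For a circular section of diameter D = 1.27 m at depth y = 0.657 m, the central angle is θ = 2 arccos(1 − 2y/D) = 3.211 rad. Then A = (D²/8)(θ − sin θ) = 0.6613 m² and P = Dθ/2 = 2.039 m. Hydraulic radius R = A/P = 0.6613/2.039 = 0.3243 m. Q_A = (1/0.022)·0.6613·0.3243^(2/3)·√0.012 = 1.554 m³/s.
Channel B: For a circular section of diameter D = 2.99 m at depth y = 2.29 m, the central angle is θ = 2 arccos(1 − 2y/D) = 4.263 rad. Then A = (D²/8)(θ − sin θ) = 5.77 m² and P = Dθ/2 = 6.373 m. Hydraulic radius R = A/P = 5.77/6.373 = 0.9054 m. Q_B = (1/0.022)·5.77·0.9054^(2/3)·√0.012 = 26.89 m³/s.
Q_A = 1.554 m³/s vs Q_B = 26.89 m³/s, so channel B carries more.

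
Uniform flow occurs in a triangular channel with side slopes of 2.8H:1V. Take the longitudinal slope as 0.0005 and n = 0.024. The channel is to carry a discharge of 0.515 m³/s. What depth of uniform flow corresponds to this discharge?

y_n = 0.657 m

Manning's equation rearranged: A R^(2/3) = nQ / (1·√S) = 0.024 × 0.515 / (√0.0005) = 0.5528.
At y = 0.47 m: A R^(2/3) = 0.2263 — too small.
At y = 0.657 m: A R^(2/3) = 0.5528 — matches.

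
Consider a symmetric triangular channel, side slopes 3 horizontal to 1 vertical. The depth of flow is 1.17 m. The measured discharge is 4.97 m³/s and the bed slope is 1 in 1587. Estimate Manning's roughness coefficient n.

For a triangular section with side slope z = 3: A = zy² = 3×1.17² = 4.107 m²; P = 2y√(1+z²) = 2×1.17×3.162 = 7.4 m.
Hydraulic radius R = A/P = 4.107/7.4 = 0.555 m.
Rearranging Manning's equation: n = (1/Q) A R^(2/3) S^(1/2) = (1/4.97) × 4.107 × 0.555^(2/3) × √0.0006301 = 0.014.

n = 0.014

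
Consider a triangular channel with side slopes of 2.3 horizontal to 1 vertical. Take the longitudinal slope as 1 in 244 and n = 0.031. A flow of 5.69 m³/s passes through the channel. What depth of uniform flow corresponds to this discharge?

y_n = 1.3 m

Manning's equation rearranged: A R^(2/3) = nQ / (1·√S) = 0.031 × 5.69 / (√0.004098) = 2.755.
At y = 1.63 m: A R^(2/3) = 5.033 — high.
At y = 1.05 m: A R^(2/3) = 1.558 — low.
At y = 1.3 m: A R^(2/3) = 2.753 — ≈ 2.755.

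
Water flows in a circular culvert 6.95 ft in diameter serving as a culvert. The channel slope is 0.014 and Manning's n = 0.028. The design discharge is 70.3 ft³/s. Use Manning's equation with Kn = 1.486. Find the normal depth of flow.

y_n = 2.13 ft

Manning's equation rearranged: A R^(2/3) = nQ / (1.486·√S) = 0.028 × 70.3 / (1.486 × √0.014) = 11.2.
Trying y = 1.62 ft: A R^(2/3) = 6.534 — too small.
Trying y = 2.13 ft: A R^(2/3) = 11.19 — close enough.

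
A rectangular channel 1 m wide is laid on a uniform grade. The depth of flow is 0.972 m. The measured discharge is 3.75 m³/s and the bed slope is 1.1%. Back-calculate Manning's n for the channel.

Flow area A = b·y = 1 × 0.972 = 0.972 m². Wetted perimeter P = b + 2y = 1 + 2×0.972 = 2.944 m.
Hydraulic radius R = A/P = 0.972/2.944 = 0.3302 m.
Rearranging Manning's equation: n = (1/Q) A R^(2/3) S^(1/2) = (1/3.75) × 0.972 × 0.3302^(2/3) × √0.011 = 0.013.

n = 0.013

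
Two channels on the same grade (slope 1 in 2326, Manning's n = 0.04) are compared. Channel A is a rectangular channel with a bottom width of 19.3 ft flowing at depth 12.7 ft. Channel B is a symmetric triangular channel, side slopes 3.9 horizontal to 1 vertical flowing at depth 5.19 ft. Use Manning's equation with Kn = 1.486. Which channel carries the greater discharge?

Channel A: Flow area A = b·y = 19.3 × 12.7 = 245.1 ft². Wetted perimeter P = b + 2y = 19.3 + 2×12.7 = 44.7 ft. Hydraulic radius R = A/P = 245.1/44.7 = 5.483 ft. Q_A = (1.486/0.04)·245.1·5.483^(2/3)·√0.0004299 = 587.1 ft³/s.
Channel B: For a triangular section with side slope z = 3.9: A = zy² = 3.9×5.19² = 105.1 ft²; P = 2y√(1+z²) = 2×5.19×4.026 = 41.79 ft. Hydraulic radius R = A/P = 105.1/41.79 = 2.514 ft. Q_B = (1.486/0.04)·105.1·2.514^(2/3)·√0.0004299 = 149.6 ft³/s.
Q_A = 587.1 ft³/s vs Q_B = 149.6 ft³/s, so channel A carries more.

channel A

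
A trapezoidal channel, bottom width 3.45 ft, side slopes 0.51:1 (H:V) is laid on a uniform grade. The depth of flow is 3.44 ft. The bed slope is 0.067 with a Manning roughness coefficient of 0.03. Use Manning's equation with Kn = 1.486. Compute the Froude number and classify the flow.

supercritical

With bottom width b = 3.45 ft and side slope z = 0.51: A = (b + zy)y = (3.45 + 0.51×3.44)×3.44 = 17.9 ft²; P = b + 2y√(1+z²) = 3.45 + 2×3.44×1.123 = 11.17 ft.
Hydraulic radius R = A/P = 17.9/11.17 = 1.602 ft.
V = (1.486/n) R^(2/3) √S = (1.486/0.03) × 1.602^(2/3) × √0.067 = 17.56 ft/s. Hydraulic depth D_h = A/T = 17.9/6.959 = 2.573 ft.
Froude number Fr = V/√(g·D_h) = 17.56/√(32.2×2.573) = 1.93, which is greater than 1, so the flow is supercritical.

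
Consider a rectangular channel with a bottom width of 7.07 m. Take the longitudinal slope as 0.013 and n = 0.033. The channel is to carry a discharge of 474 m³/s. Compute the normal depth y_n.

y_n = 10.2 m

Manning's equation rearranged: A R^(2/3) = nQ / (1·√S) = 0.033 × 474 / (√0.013) = 137.2.
Trying y = 7.22 m: A R^(2/3) = 90.82 — low.
Trying y = 11.4 m: A R^(2/3) = 156.2 — high.
Trying y = 10.2 m: A R^(2/3) = 137.2 — close enough.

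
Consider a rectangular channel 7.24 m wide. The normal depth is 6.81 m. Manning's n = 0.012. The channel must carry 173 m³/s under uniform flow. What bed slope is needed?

Flow area A = b·y = 7.24 × 6.81 = 49.3 m². Wetted perimeter P = b + 2y = 7.24 + 2×6.81 = 20.86 m.
Hydraulic radius R = A/P = 49.3/20.86 = 2.364 m.
From Manning's equation, S = [nQ / (1 A R^(2/3))]² = [0.012 × 173 / (1 × 49.3 × 2.364^(2/3))]² = 0.000563.

S = 0.000563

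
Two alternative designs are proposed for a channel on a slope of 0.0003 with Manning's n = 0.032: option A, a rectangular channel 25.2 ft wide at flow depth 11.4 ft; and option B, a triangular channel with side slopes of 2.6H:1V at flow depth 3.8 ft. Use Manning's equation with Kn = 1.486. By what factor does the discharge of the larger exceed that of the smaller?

17.2

Channel A: Flow area A = b·y = 25.2 × 11.4 = 287.3 ft². Wetted perimeter P = b + 2y = 25.2 + 2×11.4 = 48 ft. Hydraulic radius R = A/P = 287.3/48 = 5.985 ft. Q_A = (1.486/0.032)·287.3·5.985^(2/3)·√0.0003 = 761.7 ft³/s.
Channel B: For a triangular section with side slope z = 2.6: A = zy² = 2.6×3.8² = 37.54 ft²; P = 2y√(1+z²) = 2×3.8×2.786 = 21.17 ft. Hydraulic radius R = A/P = 37.54/21.17 = 1.773 ft. Q_B = (1.486/0.032)·37.54·1.773^(2/3)·√0.0003 = 44.24 ft³/s.
The larger discharge is 761.7 ft³/s and the smaller is 44.24 ft³/s; the ratio is 17.2.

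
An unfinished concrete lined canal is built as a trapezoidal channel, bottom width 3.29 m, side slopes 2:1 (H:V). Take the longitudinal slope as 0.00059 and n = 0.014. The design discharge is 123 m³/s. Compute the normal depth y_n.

Manning's equation rearranged: A R^(2/3) = nQ / (1·√S) = 0.014 × 123 / (√0.00059) = 70.89.
Try y = 3.04 m: A R^(2/3) = 40.37 — short.
Try y = 4.53 m: A R^(2/3) = 99.61 — over.
Try y = 3.91 m: A R^(2/3) = 71.03 — matches.

y_n = 3.91 m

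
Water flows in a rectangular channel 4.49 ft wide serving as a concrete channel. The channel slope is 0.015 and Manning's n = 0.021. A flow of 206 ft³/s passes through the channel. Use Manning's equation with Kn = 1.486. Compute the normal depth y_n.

y_n = 4.13 ft

Manning's equation rearranged: A R^(2/3) = nQ / (1.486·√S) = 0.021 × 206 / (1.486 × √0.015) = 23.77.
At y = 2.88 ft: A R^(2/3) = 15.1 — too small.
At y = 4.13 ft: A R^(2/3) = 23.8 — matches.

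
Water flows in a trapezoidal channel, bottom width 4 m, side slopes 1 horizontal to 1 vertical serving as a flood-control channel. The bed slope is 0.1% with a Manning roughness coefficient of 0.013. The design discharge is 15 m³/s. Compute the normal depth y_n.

Manning's equation rearranged: A R^(2/3) = nQ / (1·√S) = 0.013 × 15 / (√0.001) = 6.166.
Trying y = 1.57 m: A R^(2/3) = 8.954 — over.
Trying y = 0.944 m: A R^(2/3) = 3.678 — short.
Trying y = 1.27 m: A R^(2/3) = 6.153 — matches.

y_n = 1.27 m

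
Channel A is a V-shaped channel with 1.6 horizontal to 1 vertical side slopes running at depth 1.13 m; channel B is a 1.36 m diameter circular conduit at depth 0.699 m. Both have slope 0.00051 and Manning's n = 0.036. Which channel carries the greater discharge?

Channel A: For a triangular section with side slope z = 1.6: A = zy² = 1.6×1.13² = 2.043 m²; P = 2y√(1+z²) = 2×1.13×1.887 = 4.264 m. Hydraulic radius R = A/P = 2.043/4.264 = 0.4791 m. Q_A = (1/0.036)·2.043·0.4791^(2/3)·√0.00051 = 0.7847 m³/s.
Channel B: For a circular section of diameter D = 1.36 m at depth y = 0.699 m, the central angle is θ = 2 arccos(1 − 2y/D) = 3.197 rad. Then A = (D²/8)(θ − sin θ) = 0.7522 m² and P = Dθ/2 = 2.174 m. Hydraulic radius R = A/P = 0.7522/2.174 = 0.3459 m. Q_B = (1/0.036)·0.7522·0.3459^(2/3)·√0.00051 = 0.2325 m³/s.
Q_A = 0.7847 m³/s vs Q_B = 0.2325 m³/s, so channel A carries more.

channel A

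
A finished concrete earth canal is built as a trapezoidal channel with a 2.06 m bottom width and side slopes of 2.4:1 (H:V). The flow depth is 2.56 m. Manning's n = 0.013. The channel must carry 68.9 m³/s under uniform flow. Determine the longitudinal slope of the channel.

S = 0.0012

With bottom width b = 2.06 m and side slope z = 2.4: A = (b + zy)y = (2.06 + 2.4×2.56)×2.56 = 21 m²; P = b + 2y√(1+z²) = 2.06 + 2×2.56×2.6 = 15.37 m.
Hydraulic radius R = A/P = 21/15.37 = 1.366 m.
From Manning's equation, S = [nQ / (1 A R^(2/3))]² = [0.013 × 68.9 / (1 × 21 × 1.366^(2/3))]² = 0.0012.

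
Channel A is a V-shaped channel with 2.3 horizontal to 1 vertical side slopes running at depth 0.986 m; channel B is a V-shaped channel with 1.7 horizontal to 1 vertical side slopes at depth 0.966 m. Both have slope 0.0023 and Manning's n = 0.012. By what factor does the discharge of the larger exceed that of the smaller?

Channel A: For a triangular section with side slope z = 2.3: A = zy² = 2.3×0.986² = 2.236 m²; P = 2y√(1+z²) = 2×0.986×2.508 = 4.946 m. Hydraulic radius R = A/P = 2.236/4.946 = 0.4521 m. Q_A = (1/0.012)·2.236·0.4521^(2/3)·√0.0023 = 5.264 m³/s.
Channel B: For a triangular section with side slope z = 1.7: A = zy² = 1.7×0.966² = 1.586 m²; P = 2y√(1+z²) = 2×0.966×1.972 = 3.81 m. Hydraulic radius R = A/P = 1.586/3.81 = 0.4163 m. Q_B = (1/0.012)·1.586·0.4163^(2/3)·√0.0023 = 3.535 m³/s.
The larger discharge is 5.264 m³/s and the smaller is 3.535 m³/s; the ratio is 1.49.

1.49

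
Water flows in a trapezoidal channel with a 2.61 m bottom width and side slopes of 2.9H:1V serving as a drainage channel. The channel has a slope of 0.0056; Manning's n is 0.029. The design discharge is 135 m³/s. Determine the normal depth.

Manning's equation rearranged: A R^(2/3) = nQ / (1·√S) = 0.029 × 135 / (√0.0056) = 52.32.
At y = 2.15 m: A R^(2/3) = 21.52 — too small.
At y = 3.68 m: A R^(2/3) = 76.04 — too large.
At y = 3.15 m: A R^(2/3) = 52.42 — ≈ 52.32.

y_n = 3.15 m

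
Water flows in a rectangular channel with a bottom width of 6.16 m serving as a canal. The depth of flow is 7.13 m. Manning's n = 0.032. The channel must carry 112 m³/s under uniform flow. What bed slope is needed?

Flow area A = b·y = 6.16 × 7.13 = 43.92 m². Wetted perimeter P = b + 2y = 6.16 + 2×7.13 = 20.42 m.
Hydraulic radius R = A/P = 43.92/20.42 = 2.151 m.
From Manning's equation, S = [nQ / (1 A R^(2/3))]² = [0.032 × 112 / (1 × 43.92 × 2.151^(2/3))]² = 0.0024.

S = 0.0024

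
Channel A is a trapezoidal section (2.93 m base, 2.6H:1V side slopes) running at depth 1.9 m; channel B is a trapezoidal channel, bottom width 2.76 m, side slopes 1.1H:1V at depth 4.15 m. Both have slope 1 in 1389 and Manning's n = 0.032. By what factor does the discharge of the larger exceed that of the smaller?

3.03

Channel A: With bottom width b = 2.93 m and side slope z = 2.6: A = (b + zy)y = (2.93 + 2.6×1.9)×1.9 = 14.95 m²; P = b + 2y√(1+z²) = 2.93 + 2×1.9×2.786 = 13.52 m. Hydraulic radius R = A/P = 14.95/13.52 = 1.106 m. Q_A = (1/0.032)·14.95·1.106^(2/3)·√0.0007199 = 13.41 m³/s.
Channel B: With bottom width b = 2.76 m and side slope z = 1.1: A = (b + zy)y = (2.76 + 1.1×4.15)×4.15 = 30.4 m²; P = b + 2y√(1+z²) = 2.76 + 2×4.15×1.487 = 15.1 m. Hydraulic radius R = A/P = 30.4/15.1 = 2.013 m. Q_B = (1/0.032)·30.4·2.013^(2/3)·√0.0007199 = 40.64 m³/s.
The larger discharge is 40.64 m³/s and the smaller is 13.41 m³/s; the ratio is 3.03.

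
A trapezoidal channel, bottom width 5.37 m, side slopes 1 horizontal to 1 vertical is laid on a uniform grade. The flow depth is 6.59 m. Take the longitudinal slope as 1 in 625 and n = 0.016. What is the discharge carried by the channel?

Q = 435 m³/s

With bottom width b = 5.37 m and side slope z = 1: A = (b + zy)y = (5.37 + 1×6.59)×6.59 = 78.82 m²; P = b + 2y√(1+z²) = 5.37 + 2×6.59×1.414 = 24.01 m.
Hydraulic radius R = A/P = 78.82/24.01 = 3.283 m.
Manning's equation: Q = (1/n) A R^(2/3) S^(1/2) = (1/0.016) × 78.82 × 3.283^(2/3) × 0.0016^(1/2) = 435 m³/s.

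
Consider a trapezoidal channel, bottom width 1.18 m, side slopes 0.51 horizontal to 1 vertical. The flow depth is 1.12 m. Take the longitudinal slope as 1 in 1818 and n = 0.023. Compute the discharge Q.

With bottom width b = 1.18 m and side slope z = 0.51: A = (b + zy)y = (1.18 + 0.51×1.12)×1.12 = 1.961 m²; P = b + 2y√(1+z²) = 1.18 + 2×1.12×1.123 = 3.694 m.
Hydraulic radius R = A/P = 1.961/3.694 = 0.5309 m.
Manning's equation: Q = (1/n) A R^(2/3) S^(1/2) = (1/0.023) × 1.961 × 0.5309^(2/3) × 0.0005501^(1/2) = 1.31 m³/s.

Q = 1.31 m³/s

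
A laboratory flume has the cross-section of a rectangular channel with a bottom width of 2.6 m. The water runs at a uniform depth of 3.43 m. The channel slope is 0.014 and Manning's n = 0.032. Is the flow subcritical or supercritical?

Flow area A = b·y = 2.6 × 3.43 = 8.918 m². Wetted perimeter P = b + 2y = 2.6 + 2×3.43 = 9.46 m.
Hydraulic radius R = A/P = 8.918/9.46 = 0.9427 m.
V = (1/n) R^(2/3) √S = (1/0.032) × 0.9427^(2/3) × √0.014 = 3.555 m/s. Hydraulic depth D_h = A/T = 8.918/2.6 = 3.43 m.
Froude number Fr = V/√(g·D_h) = 3.555/√(9.81×3.43) = 0.613, which is less than 1, so the flow is subcritical.

subcritical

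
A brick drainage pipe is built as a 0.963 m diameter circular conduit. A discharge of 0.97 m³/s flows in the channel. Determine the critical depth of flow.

y_c = 0.571 m

At critical depth, Q² T / (g A³) = 1, i.e. A³/T = Q²/g = 0.97²/9.81 = 0.09591.
Trying y = 0.717 m: A³/T = 0.2342 — over.
Trying y = 0.482 m: A³/T = 0.05035 — short.
Trying y = 0.571 m: A³/T = 0.09622 — matches.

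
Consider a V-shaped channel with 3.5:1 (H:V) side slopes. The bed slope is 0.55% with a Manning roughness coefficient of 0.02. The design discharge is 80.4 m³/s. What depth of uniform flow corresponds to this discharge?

y_n = 2.38 m

Manning's equation rearranged: A R^(2/3) = nQ / (1·√S) = 0.02 × 80.4 / (√0.0055) = 21.68.
Trying y = 2.05 m: A R^(2/3) = 14.57 — low.
Trying y = 2.75 m: A R^(2/3) = 31.88 — high.
Trying y = 2.38 m: A R^(2/3) = 21.69 — close enough.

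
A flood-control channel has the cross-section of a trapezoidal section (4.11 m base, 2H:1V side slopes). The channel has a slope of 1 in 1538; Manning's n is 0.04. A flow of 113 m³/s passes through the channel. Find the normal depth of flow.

Manning's equation rearranged: A R^(2/3) = nQ / (1·√S) = 0.04 × 113 / (√0.0006502) = 177.3.
Try y = 6.42 m: A R^(2/3) = 242 — over.
Try y = 5.62 m: A R^(2/3) = 177.4 — ≈ 177.3.

y_n = 5.62 m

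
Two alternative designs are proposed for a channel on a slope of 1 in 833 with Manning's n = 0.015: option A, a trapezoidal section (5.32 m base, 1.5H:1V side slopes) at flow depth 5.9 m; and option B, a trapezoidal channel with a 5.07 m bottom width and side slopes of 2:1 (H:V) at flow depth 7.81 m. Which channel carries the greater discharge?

Channel A: With bottom width b = 5.32 m and side slope z = 1.5: A = (b + zy)y = (5.32 + 1.5×5.9)×5.9 = 83.6 m²; P = b + 2y√(1+z²) = 5.32 + 2×5.9×1.803 = 26.59 m. Hydraulic radius R = A/P = 83.6/26.59 = 3.144 m. Q_A = (1/0.015)·83.6·3.144^(2/3)·√0.0012 = 414.4 m³/s.
Channel B: With bottom width b = 5.07 m and side slope z = 2: A = (b + zy)y = (5.07 + 2×7.81)×7.81 = 161.6 m²; P = b + 2y√(1+z²) = 5.07 + 2×7.81×2.236 = 40 m. Hydraulic radius R = A/P = 161.6/40 = 4.04 m. Q_B = (1/0.015)·161.6·4.04^(2/3)·√0.0012 = 946.8 m³/s.
Q_A = 414.4 m³/s vs Q_B = 946.8 m³/s, so channel B carries more.

channel B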